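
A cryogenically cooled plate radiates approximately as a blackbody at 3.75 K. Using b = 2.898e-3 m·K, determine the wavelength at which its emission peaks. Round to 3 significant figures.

Wien's displacement law: λ_max = b/T = (2.898×10⁻³ m·K)/(3.75 K) = 7.728×10⁻⁴ m.
That is 0.773 mm, in the infrared range.

λ_max ≈ 0.773 mm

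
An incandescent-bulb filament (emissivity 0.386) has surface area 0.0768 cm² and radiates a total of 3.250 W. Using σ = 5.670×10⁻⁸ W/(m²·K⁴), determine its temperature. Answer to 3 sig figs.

T ≈ 2.10×10³ K

Area A = 0.0768 cm² = 7.68×10⁻⁶ m².
P = εσAT⁴ ⇒ T = (P/(εσA))^(1/4) = (3.250/(0.386×5.670×10⁻⁸×7.68×10⁻⁶))^(1/4) = 2.10×10³ K.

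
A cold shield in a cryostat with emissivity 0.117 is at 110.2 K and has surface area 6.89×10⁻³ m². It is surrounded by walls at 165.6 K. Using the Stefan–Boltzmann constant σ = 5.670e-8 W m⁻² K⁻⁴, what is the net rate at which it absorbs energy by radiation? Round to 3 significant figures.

Area A = 6.89×10⁻³ m².
Net radiated power P_net = εσA(T⁴ − T₀⁴) = 0.117×5.670×10⁻⁸×6.89×10⁻³×(110.2⁴ − 165.6⁴).
T⁴ − T₀⁴ = 1.47478×10⁸ − 7.52041×10⁸ = -6.04563×10⁸ K⁴, so P_net = -0.0276 W — negative, meaning a net gain of 0.0276 W.

Net gain ≈ 0.0276 W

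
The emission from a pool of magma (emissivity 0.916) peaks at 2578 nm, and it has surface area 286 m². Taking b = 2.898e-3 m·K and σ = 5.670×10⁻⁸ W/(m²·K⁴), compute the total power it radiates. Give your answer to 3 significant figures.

P ≈ 2.37×10⁷ W

Wien's law: T = b/λ_max = 2.898×10⁻³/2.578×10⁻⁶ = 1124.13 K.
Area A = 286 m².
Then P = εσAT⁴ = 0.916×5.670×10⁻⁸×286×(1124.13)⁴ = 2.37×10⁷ W.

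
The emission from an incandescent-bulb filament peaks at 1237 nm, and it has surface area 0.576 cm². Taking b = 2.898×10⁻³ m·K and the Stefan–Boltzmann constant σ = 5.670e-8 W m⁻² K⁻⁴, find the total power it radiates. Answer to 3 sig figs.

P ≈ 98.4 W

Wien's law: T = b/λ_max = 2.898×10⁻³/1.237×10⁻⁶ = 2342.76 K.
Area A = 0.576 cm² = 5.76×10⁻⁵ m².
Then P = σAT⁴ = 5.670×10⁻⁸×5.76×10⁻⁵×(2342.76)⁴ = 98.4 W.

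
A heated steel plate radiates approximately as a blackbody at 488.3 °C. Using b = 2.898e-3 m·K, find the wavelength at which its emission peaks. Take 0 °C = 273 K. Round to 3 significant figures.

λ_max ≈ 3.81 μm

T = 488.3 °C + 273 = 761.3 K.
Wien's displacement law: λ_max = b/T = (2.898×10⁻³ m·K)/(761.3 K) = 3.807×10⁻⁶ m.
That is 3.81 μm, in the infrared range.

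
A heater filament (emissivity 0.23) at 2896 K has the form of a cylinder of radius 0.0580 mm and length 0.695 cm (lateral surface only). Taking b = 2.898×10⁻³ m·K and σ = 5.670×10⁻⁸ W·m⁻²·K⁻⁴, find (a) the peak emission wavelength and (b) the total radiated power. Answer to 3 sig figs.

λ_max ≈ 1.00 μm; P ≈ 2.32 W

(a) λ_max = b/T = 2.898×10⁻³/2896 = 1.001×10⁻⁶ m = 1.00 μm.
Lateral area A = 2πrL = 2π×5.80×10⁻⁵×6.95×10⁻³ = 2.53275×10⁻⁶ m².
(b) P = εσAT⁴ = 0.23×5.670×10⁻⁸×2.53275×10⁻⁶×(2896)⁴ = 2.32 W.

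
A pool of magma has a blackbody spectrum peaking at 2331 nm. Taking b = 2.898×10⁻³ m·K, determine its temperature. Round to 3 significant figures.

T ≈ 1.24×10³ K

Wien's law gives T = b/λ_max = (2.898×10⁻³ m·K)/(2.331×10⁻⁶ m) = 1.24×10³ K.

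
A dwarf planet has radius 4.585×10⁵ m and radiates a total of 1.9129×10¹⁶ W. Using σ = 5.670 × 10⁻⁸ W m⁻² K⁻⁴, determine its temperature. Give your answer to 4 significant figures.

Surface area A = 4πR² = 4π(4.585×10⁵ m)² = 2.64173×10¹² m².
P = σAT⁴ ⇒ T = (P/(σA))^(1/4) = (1.9129×10¹⁶/(5.670×10⁻⁸×2.64173×10¹²))^(1/4) = 597.8 K.

T ≈ 597.8 K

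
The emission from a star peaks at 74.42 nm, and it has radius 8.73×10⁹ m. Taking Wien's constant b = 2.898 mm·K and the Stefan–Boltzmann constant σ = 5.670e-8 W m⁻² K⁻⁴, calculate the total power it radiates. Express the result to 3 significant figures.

P ≈ 1.25×10³² W

Wien's law: T = b/λ_max = 2.898×10⁻³/7.442×10⁻⁸ = 38941.1 K.
Surface area A = 4πR² = 4π(8.73×10⁹ m)² = 9.57720×10²⁰ m².
Then P = σAT⁴ = 5.670×10⁻⁸×9.57720×10²⁰×(38941.1)⁴ = 1.25×10³² W.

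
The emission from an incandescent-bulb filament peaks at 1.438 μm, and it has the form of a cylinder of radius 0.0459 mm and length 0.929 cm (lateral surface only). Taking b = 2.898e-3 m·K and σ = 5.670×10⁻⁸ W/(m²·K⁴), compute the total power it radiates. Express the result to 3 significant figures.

P ≈ 2.51 W

Wien's law: T = b/λ_max = 2.898×10⁻³/1.438×10⁻⁶ = 2015.30 K.
Lateral area A = 2πrL = 2π×4.59×10⁻⁵×9.29×10⁻³ = 2.67922×10⁻⁶ m².
Then P = σAT⁴ = 5.670×10⁻⁸×2.67922×10⁻⁶×(2015.30)⁴ = 2.51 W.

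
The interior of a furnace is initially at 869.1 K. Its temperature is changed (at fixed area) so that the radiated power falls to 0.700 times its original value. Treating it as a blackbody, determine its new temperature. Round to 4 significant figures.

T₂ ≈ 795.0 K

P ∝ T⁴, so T₂/T₁ = (P₂/P₁)^(1/4) = (0.700)^(1/4) = 0.914691.
T₂ = 869.1 × 0.914691 = 795.0 K.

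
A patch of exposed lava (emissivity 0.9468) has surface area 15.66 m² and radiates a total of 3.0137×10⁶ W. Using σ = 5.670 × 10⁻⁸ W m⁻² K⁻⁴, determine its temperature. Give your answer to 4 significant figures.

T ≈ 1376 K

Area A = 15.66 m².
P = εσAT⁴ ⇒ T = (P/(εσA))^(1/4) = (3.0137×10⁶/(0.9468×5.670×10⁻⁸×15.66))^(1/4) = 1376 K.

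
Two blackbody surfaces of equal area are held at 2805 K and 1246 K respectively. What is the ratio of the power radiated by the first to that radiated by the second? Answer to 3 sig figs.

P₁/P₂ ≈ 25.7

With equal areas, P₁/P₂ = (T₁/T₂)⁴ = (2805/1246)⁴ = 25.7.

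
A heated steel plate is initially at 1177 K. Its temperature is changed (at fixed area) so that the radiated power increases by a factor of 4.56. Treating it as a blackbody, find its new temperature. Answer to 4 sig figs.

P ∝ T⁴, so T₂/T₁ = (P₂/P₁)^(1/4) = (4.56)^(1/4) = 1.46131.
T₂ = 1177 × 1.46131 = 1720 K.

T₂ ≈ 1720 K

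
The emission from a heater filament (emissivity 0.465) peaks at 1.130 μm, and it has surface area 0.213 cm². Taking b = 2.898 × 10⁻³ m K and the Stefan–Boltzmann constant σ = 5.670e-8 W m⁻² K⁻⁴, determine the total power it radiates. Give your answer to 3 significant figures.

P ≈ 24.3 W

Wien's law: T = b/λ_max = 2.898×10⁻³/1.130×10⁻⁶ = 2564.60 K.
Area A = 0.213 cm² = 2.13×10⁻⁵ m².
Then P = εσAT⁴ = 0.465×5.670×10⁻⁸×2.13×10⁻⁵×(2564.60)⁴ = 24.3 W.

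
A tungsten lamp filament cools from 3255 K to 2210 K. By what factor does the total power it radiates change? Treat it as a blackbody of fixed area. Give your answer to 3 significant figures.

P₂/P₁ ≈ 0.213

P ∝ T⁴, so P₂/P₁ = (T₂/T₁)⁴ = (2210/3255)⁴ = (0.678955)⁴ = 0.213.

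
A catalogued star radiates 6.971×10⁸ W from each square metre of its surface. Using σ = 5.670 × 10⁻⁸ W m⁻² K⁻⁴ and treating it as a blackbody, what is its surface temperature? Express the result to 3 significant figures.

T ≈ 1.05×10⁴ K

I = σT⁴, so T = (I/σ)^(1/4) = (6.971×10⁸/(5.670×10⁻⁸))^(1/4) = 1.05×10⁴ K.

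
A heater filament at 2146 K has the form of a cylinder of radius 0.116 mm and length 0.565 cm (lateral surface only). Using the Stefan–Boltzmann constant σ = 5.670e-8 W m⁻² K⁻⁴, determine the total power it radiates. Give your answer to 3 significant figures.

P ≈ 4.95 W

Lateral area A = 2πrL = 2π×1.16×10⁻⁴×5.65×10⁻³ = 4.11800×10⁻⁶ m².
P = σAT⁴ = 5.670×10⁻⁸ × 4.11800×10⁻⁶ × (2146)⁴ = 4.95 W.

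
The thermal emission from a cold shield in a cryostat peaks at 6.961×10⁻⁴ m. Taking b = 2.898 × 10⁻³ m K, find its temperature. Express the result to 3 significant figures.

T ≈ 4.16 K

Wien's law gives T = b/λ_max = (2.898×10⁻³ m·K)/(6.961×10⁻⁴ m) = 4.16 K.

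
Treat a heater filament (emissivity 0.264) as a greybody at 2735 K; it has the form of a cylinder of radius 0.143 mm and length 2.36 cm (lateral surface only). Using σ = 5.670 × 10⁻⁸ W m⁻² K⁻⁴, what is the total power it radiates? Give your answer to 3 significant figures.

Lateral area A = 2πrL = 2π×1.43×10⁻⁴×0.0236 = 2.12045×10⁻⁵ m².
P = εσAT⁴ = 0.264 × 5.670×10⁻⁸ × 2.12045×10⁻⁵ × (2735)⁴ = 17.8 W.

P ≈ 17.8 W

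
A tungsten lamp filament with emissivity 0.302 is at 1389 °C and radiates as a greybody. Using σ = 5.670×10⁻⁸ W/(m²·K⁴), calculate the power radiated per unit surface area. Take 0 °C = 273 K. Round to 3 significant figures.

T = 1389 °C + 273 = 1662 K.
Stefan–Boltzmann: I = εσT⁴ = 0.302 × 5.670×10⁻⁸ × (1662)⁴ = 1.31×10⁵ W/m².

I ≈ 1.31×10⁵ W/m²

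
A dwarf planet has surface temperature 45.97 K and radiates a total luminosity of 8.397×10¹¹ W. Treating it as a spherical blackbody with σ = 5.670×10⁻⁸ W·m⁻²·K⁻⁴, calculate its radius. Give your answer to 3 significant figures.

L = 4πR²σT⁴ ⇒ R = √(L/(4πσT⁴)).
σT⁴ = 0.253210 W/m², so R = √(8.397×10¹¹/(4π×0.253210)) = 5.14×10⁵ m.

R ≈ 5.14×10⁵ m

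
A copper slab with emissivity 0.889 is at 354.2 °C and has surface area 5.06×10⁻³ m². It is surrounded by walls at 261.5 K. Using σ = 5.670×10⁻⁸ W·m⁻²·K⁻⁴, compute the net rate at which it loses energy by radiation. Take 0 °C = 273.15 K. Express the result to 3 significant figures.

T = 354.2 °C + 273.15 = 627.35 K.
Area A = 5.06×10⁻³ m².
Net radiated power P_net = εσA(T⁴ − T₀⁴) = 0.889×5.670×10⁻⁸×5.06×10⁻³×(627.35⁴ − 261.5⁴).
T⁴ − T₀⁴ = 1.54896×10¹¹ − 4.67613×10⁹ = 1.50220×10¹¹ K⁴, so P_net = 38.3 W.

Net loss ≈ 38.3 W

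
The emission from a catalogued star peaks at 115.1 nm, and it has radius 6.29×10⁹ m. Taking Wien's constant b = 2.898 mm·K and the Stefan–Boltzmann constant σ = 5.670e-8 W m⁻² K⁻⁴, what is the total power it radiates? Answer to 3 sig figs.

P ≈ 1.13×10³¹ W

Wien's law: T = b/λ_max = 2.898×10⁻³/1.151×10⁻⁷ = 25178.1 K.
Surface area A = 4πR² = 4π(6.29×10⁹ m)² = 4.97177×10²⁰ m².
Then P = σAT⁴ = 5.670×10⁻⁸×4.97177×10²⁰×(25178.1)⁴ = 1.13×10³¹ W.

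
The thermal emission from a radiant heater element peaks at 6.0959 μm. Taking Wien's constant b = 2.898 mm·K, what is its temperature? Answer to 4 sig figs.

T ≈ 475.4 K

Wien's law gives T = b/λ_max = (2.898×10⁻³ m·K)/(6.0959×10⁻⁶ m) = 475.4 K.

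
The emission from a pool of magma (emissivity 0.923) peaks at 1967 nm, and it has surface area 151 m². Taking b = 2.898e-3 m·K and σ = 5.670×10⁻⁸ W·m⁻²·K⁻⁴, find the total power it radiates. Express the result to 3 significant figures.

Wien's law: T = b/λ_max = 2.898×10⁻³/1.967×10⁻⁶ = 1473.31 K.
Area A = 151 m².
Then P = εσAT⁴ = 0.923×5.670×10⁻⁸×151×(1473.31)⁴ = 3.72×10⁷ W.

P ≈ 3.72×10⁷ W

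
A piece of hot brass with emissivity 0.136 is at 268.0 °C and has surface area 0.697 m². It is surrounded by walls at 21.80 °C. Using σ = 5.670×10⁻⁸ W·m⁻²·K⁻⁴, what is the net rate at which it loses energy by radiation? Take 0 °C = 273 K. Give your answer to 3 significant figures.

Net loss ≈ 420 W

T = 268.0 °C + 273 = 541.0 K.
Surroundings: T = 21.80 °C + 273 = 294.80 K.
Area A = 0.697 m².
Net radiated power P_net = εσA(T⁴ − T₀⁴) = 0.136×5.670×10⁻⁸×0.697×(541.0⁴ − 294.80⁴).
T⁴ − T₀⁴ = 8.56622×10¹⁰ − 7.55283×10⁹ = 7.81094×10¹⁰ K⁴, so P_net = 420 W.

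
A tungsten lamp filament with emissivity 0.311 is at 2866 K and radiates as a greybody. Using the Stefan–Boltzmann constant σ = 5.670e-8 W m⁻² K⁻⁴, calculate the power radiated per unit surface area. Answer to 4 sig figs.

I ≈ 1.190×10⁶ W/m²

Stefan–Boltzmann: I = εσT⁴ = 0.311 × 5.670×10⁻⁸ × (2866)⁴ = 1.190×10⁶ W/m².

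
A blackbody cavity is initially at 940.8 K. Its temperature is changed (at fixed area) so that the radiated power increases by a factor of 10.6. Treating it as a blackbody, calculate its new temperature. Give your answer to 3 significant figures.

P ∝ T⁴, so T₂/T₁ = (P₂/P₁)^(1/4) = (10.6)^(1/4) = 1.80437.
T₂ = 940.8 × 1.80437 = 1.70×10³ K.

T₂ ≈ 1.70×10³ K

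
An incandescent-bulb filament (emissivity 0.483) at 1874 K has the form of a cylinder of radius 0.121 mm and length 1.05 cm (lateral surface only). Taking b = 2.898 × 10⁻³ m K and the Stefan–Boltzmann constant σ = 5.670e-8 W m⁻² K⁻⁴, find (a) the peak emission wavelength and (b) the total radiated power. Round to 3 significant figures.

(a) λ_max = b/T = 2.898×10⁻³/1874 = 1.546×10⁻⁶ m = 1.55 μm.
Lateral area A = 2πrL = 2π×1.21×10⁻⁴×0.0105 = 7.98279×10⁻⁶ m².
(b) P = εσAT⁴ = 0.483×5.670×10⁻⁸×7.98279×10⁻⁶×(1874)⁴ = 2.70 W.

λ_max ≈ 1.55 μm; P ≈ 2.70 W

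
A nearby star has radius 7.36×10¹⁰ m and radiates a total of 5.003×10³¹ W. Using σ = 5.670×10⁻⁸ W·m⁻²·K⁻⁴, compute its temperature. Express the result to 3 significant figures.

Surface area A = 4πR² = 4π(7.36×10¹⁰ m)² = 6.80715×10²² m².
P = σAT⁴ ⇒ T = (P/(σA))^(1/4) = (5.003×10³¹/(5.670×10⁻⁸×6.80715×10²²))^(1/4) = 1.07×10⁴ K.

T ≈ 1.07×10⁴ K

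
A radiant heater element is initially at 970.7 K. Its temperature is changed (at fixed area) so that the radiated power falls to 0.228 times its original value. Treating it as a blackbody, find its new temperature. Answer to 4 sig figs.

P ∝ T⁴, so T₂/T₁ = (P₂/P₁)^(1/4) = (0.228)^(1/4) = 0.691009.
T₂ = 970.7 × 0.691009 = 670.8 K.

T₂ ≈ 670.8 K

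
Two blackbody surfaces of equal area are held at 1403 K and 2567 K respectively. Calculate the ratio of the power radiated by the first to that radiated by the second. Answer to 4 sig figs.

P₁/P₂ ≈ 0.08923

With equal areas, P₁/P₂ = (T₁/T₂)⁴ = (1403/2567)⁴ = 0.08923.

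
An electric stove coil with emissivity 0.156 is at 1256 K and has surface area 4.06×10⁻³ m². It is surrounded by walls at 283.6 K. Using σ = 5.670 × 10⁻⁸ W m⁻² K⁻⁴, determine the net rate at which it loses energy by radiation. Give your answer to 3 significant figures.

Area A = 4.06×10⁻³ m².
Net radiated power P_net = εσA(T⁴ − T₀⁴) = 0.156×5.670×10⁻⁸×4.06×10⁻³×(1256⁴ − 283.6⁴).
T⁴ − T₀⁴ = 2.48862×10¹² − 6.46882×10⁹ = 2.48215×10¹² K⁴, so P_net = 89.1 W.

Net loss ≈ 89.1 W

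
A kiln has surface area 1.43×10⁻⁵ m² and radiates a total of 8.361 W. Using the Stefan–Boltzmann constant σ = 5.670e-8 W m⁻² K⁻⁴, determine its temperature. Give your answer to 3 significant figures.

T ≈ 1.79×10³ K

Area A = 1.43×10⁻⁵ m².
P = σAT⁴ ⇒ T = (P/(σA))^(1/4) = (8.361/(5.670×10⁻⁸×1.43×10⁻⁵))^(1/4) = 1.79×10³ K.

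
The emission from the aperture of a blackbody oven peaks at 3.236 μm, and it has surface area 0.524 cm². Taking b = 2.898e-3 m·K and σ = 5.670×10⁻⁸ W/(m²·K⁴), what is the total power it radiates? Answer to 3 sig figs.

Wien's law: T = b/λ_max = 2.898×10⁻³/3.236×10⁻⁶ = 895.550 K.
Area A = 0.524 cm² = 5.24×10⁻⁵ m².
Then P = σAT⁴ = 5.670×10⁻⁸×5.24×10⁻⁵×(895.550)⁴ = 1.91 W.

P ≈ 1.91 W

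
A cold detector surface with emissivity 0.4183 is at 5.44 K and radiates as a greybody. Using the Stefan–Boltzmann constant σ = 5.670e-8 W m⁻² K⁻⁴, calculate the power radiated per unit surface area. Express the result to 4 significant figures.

Stefan–Boltzmann: I = εσT⁴ = 0.4183 × 5.670×10⁻⁸ × (5.44)⁴ = 2.077×10⁻⁵ W/m².

I ≈ 2.077×10⁻⁵ W/m²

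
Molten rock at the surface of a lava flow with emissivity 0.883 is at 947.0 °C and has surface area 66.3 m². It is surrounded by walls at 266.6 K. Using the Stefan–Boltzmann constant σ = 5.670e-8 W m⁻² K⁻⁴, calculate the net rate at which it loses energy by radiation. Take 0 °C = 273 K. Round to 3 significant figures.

Net loss ≈ 7.34×10⁶ W

T = 947.0 °C + 273 = 1220.0 K.
Area A = 66.3 m².
Net radiated power P_net = εσA(T⁴ − T₀⁴) = 0.883×5.670×10⁻⁸×66.3×(1220.0⁴ − 266.6⁴).
T⁴ − T₀⁴ = 2.21533×10¹² − 5.05174×10⁹ = 2.21028×10¹² K⁴, so P_net = 7.34×10⁶ W.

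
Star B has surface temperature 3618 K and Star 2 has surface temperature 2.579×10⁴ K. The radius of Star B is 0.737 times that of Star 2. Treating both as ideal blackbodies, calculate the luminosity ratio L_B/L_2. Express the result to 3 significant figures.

L ∝ R²T⁴, so L_B/L_2 = (R_B/R_2)²(T_B/T_2)⁴ = (0.737)² × (3618/2.579×10⁴)⁴ = 0.543169 × 3.87319×10⁻⁴ = 2.10×10⁻⁴.

L_B/L_2 ≈ 2.10×10⁻⁴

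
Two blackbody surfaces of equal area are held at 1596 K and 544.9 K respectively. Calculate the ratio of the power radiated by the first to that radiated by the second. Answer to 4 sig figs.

P₁/P₂ ≈ 73.60

With equal areas, P₁/P₂ = (T₁/T₂)⁴ = (1596/544.9)⁴ = 73.60.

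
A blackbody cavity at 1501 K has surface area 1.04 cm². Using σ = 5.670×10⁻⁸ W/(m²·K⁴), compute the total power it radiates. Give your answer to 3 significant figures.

P ≈ 29.9 W

Area A = 1.04 cm² = 1.04×10⁻⁴ m².
P = σAT⁴ = 5.670×10⁻⁸ × 1.04×10⁻⁴ × (1501)⁴ = 29.9 W.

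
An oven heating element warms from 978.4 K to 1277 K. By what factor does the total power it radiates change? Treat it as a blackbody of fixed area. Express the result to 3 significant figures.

P₂/P₁ ≈ 2.90

P ∝ T⁴, so P₂/P₁ = (T₂/T₁)⁴ = (1277/978.4)⁴ = (1.30519)⁴ = 2.90.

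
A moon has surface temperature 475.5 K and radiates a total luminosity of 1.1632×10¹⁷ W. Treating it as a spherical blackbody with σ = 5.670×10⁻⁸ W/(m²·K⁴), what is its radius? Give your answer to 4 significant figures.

L = 4πR²σT⁴ ⇒ R = √(L/(4πσT⁴)).
σT⁴ = 2898.58 W/m², so R = √(1.1632×10¹⁷/(4π×2898.58)) = 1.787×10⁶ m.

R ≈ 1.787×10⁶ m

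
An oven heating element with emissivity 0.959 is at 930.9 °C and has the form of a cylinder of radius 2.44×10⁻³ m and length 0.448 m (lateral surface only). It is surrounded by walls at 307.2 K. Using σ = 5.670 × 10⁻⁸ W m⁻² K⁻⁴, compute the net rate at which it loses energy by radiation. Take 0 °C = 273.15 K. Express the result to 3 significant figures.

Net loss ≈ 782 W

T = 930.9 °C + 273.15 = 1204.05 K.
Lateral area A = 2πrL = 2π×2.44×10⁻³×0.448 = 6.86828×10⁻³ m².
Net radiated power P_net = εσA(T⁴ − T₀⁴) = 0.959×5.670×10⁻⁸×6.86828×10⁻³×(1204.05⁴ − 307.2⁴).
T⁴ − T₀⁴ = 2.10174×10¹² − 8.90604×10⁹ = 2.09283×10¹² K⁴, so P_net = 782 W.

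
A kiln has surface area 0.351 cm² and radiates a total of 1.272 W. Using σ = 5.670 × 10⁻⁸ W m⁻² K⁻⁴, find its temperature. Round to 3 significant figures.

T ≈ 894 K

Area A = 0.351 cm² = 3.51×10⁻⁵ m².
P = σAT⁴ ⇒ T = (P/(σA))^(1/4) = (1.272/(5.670×10⁻⁸×3.51×10⁻⁵))^(1/4) = 894 K.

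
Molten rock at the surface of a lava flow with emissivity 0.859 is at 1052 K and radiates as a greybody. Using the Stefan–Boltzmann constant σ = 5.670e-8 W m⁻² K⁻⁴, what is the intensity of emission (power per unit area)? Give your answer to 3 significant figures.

Stefan–Boltzmann: I = εσT⁴ = 0.859 × 5.670×10⁻⁸ × (1052)⁴ = 5.97×10⁴ W/m².

I ≈ 5.97×10⁴ W/m²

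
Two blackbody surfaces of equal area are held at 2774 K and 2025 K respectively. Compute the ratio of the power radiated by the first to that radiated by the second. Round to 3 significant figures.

With equal areas, P₁/P₂ = (T₁/T₂)⁴ = (2774/2025)⁴ = 3.52.

P₁/P₂ ≈ 3.52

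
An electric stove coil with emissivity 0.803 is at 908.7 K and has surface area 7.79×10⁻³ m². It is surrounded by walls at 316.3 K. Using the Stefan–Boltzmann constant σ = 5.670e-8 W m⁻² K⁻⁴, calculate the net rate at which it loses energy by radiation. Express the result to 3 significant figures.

Area A = 7.79×10⁻³ m².
Net radiated power P_net = εσA(T⁴ − T₀⁴) = 0.803×5.670×10⁻⁸×7.79×10⁻³×(908.7⁴ − 316.3⁴).
T⁴ − T₀⁴ = 6.81839×10¹¹ − 1.00091×10¹⁰ = 6.71830×10¹¹ K⁴, so P_net = 238 W.

Net loss ≈ 238 W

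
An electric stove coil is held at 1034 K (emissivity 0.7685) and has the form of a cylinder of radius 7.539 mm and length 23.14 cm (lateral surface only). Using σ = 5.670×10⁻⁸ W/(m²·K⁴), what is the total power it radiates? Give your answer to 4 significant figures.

P ≈ 546.0 W

Lateral area A = 2πrL = 2π×7.539×10⁻³×0.2314 = 0.0109612 m².
P = εσAT⁴ = 0.7685 × 5.670×10⁻⁸ × 0.0109612 × (1034)⁴ = 546.0 W.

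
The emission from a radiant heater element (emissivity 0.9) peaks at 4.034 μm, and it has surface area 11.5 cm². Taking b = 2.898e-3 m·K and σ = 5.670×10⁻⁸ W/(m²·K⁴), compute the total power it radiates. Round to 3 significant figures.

Wien's law: T = b/λ_max = 2.898×10⁻³/4.034×10⁻⁶ = 718.394 K.
Area A = 11.5 cm² = 1.15×10⁻³ m².
Then P = εσAT⁴ = 0.9×5.670×10⁻⁸×1.15×10⁻³×(718.394)⁴ = 15.6 W.

P ≈ 15.6 W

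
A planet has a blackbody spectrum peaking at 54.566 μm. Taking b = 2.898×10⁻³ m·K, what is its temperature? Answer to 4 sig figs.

T ≈ 53.11 K

Wien's law gives T = b/λ_max = (2.898×10⁻³ m·K)/(5.4566×10⁻⁵ m) = 53.11 K.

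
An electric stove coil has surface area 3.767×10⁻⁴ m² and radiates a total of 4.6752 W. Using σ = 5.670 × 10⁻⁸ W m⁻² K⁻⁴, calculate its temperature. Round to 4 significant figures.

Area A = 3.767×10⁻⁴ m².
P = σAT⁴ ⇒ T = (P/(σA))^(1/4) = (4.6752/(5.670×10⁻⁸×3.767×10⁻⁴))^(1/4) = 684.0 K.

T ≈ 684.0 K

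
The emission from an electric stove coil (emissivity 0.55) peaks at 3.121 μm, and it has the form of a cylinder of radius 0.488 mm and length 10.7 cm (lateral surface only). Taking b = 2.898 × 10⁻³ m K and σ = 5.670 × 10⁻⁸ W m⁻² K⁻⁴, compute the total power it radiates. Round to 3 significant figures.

Wien's law: T = b/λ_max = 2.898×10⁻³/3.121×10⁻⁶ = 928.549 K.
Lateral area A = 2πrL = 2π×4.88×10⁻⁴×0.107 = 3.28083×10⁻⁴ m².
Then P = εσAT⁴ = 0.55×5.670×10⁻⁸×3.28083×10⁻⁴×(928.549)⁴ = 7.61 W.

P ≈ 7.61 W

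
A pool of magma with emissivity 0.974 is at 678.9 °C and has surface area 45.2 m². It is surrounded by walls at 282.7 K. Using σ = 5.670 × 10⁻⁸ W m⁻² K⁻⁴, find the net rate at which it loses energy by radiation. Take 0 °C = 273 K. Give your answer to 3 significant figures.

Net loss ≈ 2.03×10⁶ W

T = 678.9 °C + 273 = 951.9 K.
Area A = 45.2 m².
Net radiated power P_net = εσA(T⁴ − T₀⁴) = 0.974×5.670×10⁻⁸×45.2×(951.9⁴ − 282.7⁴).
T⁴ − T₀⁴ = 8.21042×10¹¹ − 6.38709×10⁹ = 8.14655×10¹¹ K⁴, so P_net = 2.03×10⁶ W.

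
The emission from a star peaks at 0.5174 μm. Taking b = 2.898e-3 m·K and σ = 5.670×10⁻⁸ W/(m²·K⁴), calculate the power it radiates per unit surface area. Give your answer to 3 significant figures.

I ≈ 5.58×10⁷ W/m²

Wien's law: T = b/λ_max = 2.898×10⁻³/5.174×10⁻⁷ = 5601.08 K.
Then I = σT⁴ = 5.670×10⁻⁸×(5601.08)⁴ = 5.58×10⁷ W/m².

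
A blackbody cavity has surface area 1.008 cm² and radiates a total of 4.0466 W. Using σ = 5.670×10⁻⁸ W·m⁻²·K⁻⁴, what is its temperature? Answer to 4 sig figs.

T ≈ 917.3 K

Area A = 1.008 cm² = 1.008×10⁻⁴ m².
P = σAT⁴ ⇒ T = (P/(σA))^(1/4) = (4.0466/(5.670×10⁻⁸×1.008×10⁻⁴))^(1/4) = 917.3 K.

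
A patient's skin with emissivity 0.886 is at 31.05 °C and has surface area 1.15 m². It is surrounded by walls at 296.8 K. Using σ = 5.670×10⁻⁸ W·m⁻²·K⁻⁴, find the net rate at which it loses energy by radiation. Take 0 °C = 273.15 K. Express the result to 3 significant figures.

Net loss ≈ 46.4 W

T = 31.05 °C + 273.15 = 304.20 K.
Area A = 1.15 m².
Net radiated power P_net = εσA(T⁴ − T₀⁴) = 0.886×5.670×10⁻⁸×1.15×(304.20⁴ − 296.8⁴).
T⁴ − T₀⁴ = 8.56321×10⁹ − 7.75989×10⁹ = 8.03320×10⁸ K⁴, so P_net = 46.4 W.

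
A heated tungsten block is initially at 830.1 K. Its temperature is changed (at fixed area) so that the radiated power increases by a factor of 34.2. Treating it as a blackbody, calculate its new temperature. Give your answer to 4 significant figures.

P ∝ T⁴, so T₂/T₁ = (P₂/P₁)^(1/4) = (34.2)^(1/4) = 2.41828.
T₂ = 830.1 × 2.41828 = 2007 K.

T₂ ≈ 2007 K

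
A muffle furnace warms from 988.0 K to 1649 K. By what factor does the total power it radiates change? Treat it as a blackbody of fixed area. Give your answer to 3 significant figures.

P ∝ T⁴, so P₂/P₁ = (T₂/T₁)⁴ = (1649/988.0)⁴ = (1.66903)⁴ = 7.76.

P₂/P₁ ≈ 7.76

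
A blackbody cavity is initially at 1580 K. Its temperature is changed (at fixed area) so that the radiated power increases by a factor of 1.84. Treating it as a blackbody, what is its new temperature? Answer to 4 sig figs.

P ∝ T⁴, so T₂/T₁ = (P₂/P₁)^(1/4) = (1.84)^(1/4) = 1.16467.
T₂ = 1580 × 1.16467 = 1840 K.

T₂ ≈ 1840 K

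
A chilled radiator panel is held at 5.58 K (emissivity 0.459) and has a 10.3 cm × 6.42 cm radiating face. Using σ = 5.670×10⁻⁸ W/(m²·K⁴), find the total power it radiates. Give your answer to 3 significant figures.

Area A = 0.103 × 0.0642 = 6.6126×10⁻³ m².
P = εσAT⁴ = 0.459 × 5.670×10⁻⁸ × 6.6126×10⁻³ × (5.58)⁴ = 1.67×10⁻⁷ W.

P ≈ 1.67×10⁻⁷ W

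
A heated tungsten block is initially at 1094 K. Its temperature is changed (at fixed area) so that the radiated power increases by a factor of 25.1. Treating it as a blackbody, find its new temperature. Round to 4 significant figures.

T₂ ≈ 2449 K

P ∝ T⁴, so T₂/T₁ = (P₂/P₁)^(1/4) = (25.1)^(1/4) = 2.23830.
T₂ = 1094 × 2.23830 = 2449 K.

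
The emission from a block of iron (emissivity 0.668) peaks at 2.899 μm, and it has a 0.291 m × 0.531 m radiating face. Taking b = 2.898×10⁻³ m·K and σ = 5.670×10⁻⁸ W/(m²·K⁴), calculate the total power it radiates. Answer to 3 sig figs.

Wien's law: T = b/λ_max = 2.898×10⁻³/2.899×10⁻⁶ = 999.655 K.
Area A = 0.291 × 0.531 = 0.154521 m².
Then P = εσAT⁴ = 0.668×5.670×10⁻⁸×0.154521×(999.655)⁴ = 5.84×10³ W.

P ≈ 5.84×10³ W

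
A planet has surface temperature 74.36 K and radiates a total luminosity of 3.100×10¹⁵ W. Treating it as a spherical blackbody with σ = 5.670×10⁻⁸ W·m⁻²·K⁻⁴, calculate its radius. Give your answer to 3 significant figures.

R ≈ 1.19×10⁷ m

L = 4πR²σT⁴ ⇒ R = √(L/(4πσT⁴)).
σT⁴ = 1.73357 W/m², so R = √(3.100×10¹⁵/(4π×1.73357)) = 1.19×10⁷ m.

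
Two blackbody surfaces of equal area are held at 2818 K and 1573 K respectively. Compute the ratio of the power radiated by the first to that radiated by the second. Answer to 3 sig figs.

With equal areas, P₁/P₂ = (T₁/T₂)⁴ = (2818/1573)⁴ = 10.3.

P₁/P₂ ≈ 10.3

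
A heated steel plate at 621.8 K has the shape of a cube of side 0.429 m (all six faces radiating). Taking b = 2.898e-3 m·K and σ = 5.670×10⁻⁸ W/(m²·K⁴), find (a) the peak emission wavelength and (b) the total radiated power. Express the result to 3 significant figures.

λ_max ≈ 4.66 μm; P ≈ 9.36×10³ W

(a) λ_max = b/T = 2.898×10⁻³/621.8 = 4.661×10⁻⁶ m = 4.66 μm.
Area A = 6s² = 6×(0.429 m)² = 1.10425 m².
(b) P = σAT⁴ = 5.670×10⁻⁸×1.10425×(621.8)⁴ = 9.36×10³ W.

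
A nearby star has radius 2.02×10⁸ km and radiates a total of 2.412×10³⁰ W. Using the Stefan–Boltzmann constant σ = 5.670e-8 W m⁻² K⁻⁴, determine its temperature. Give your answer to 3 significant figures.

T ≈ 3.02×10³ K

Surface area A = 4πR² = 4π(2.02×10¹¹ m)² = 5.12758×10²³ m².
P = σAT⁴ ⇒ T = (P/(σA))^(1/4) = (2.412×10³⁰/(5.670×10⁻⁸×5.12758×10²³))^(1/4) = 3.02×10³ K.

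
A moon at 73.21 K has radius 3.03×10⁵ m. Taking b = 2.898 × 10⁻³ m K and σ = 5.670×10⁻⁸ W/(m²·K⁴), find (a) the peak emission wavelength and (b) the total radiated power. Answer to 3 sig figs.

λ_max ≈ 39.6 μm; P ≈ 1.88×10¹² W

(a) λ_max = b/T = 2.898×10⁻³/73.21 = 3.958×10⁻⁵ m = 39.6 μm.
Surface area A = 4πR² = 4π(3.03×10⁵ m)² = 1.15371×10¹² m².
(b) P = σAT⁴ = 5.670×10⁻⁸×1.15371×10¹²×(73.21)⁴ = 1.88×10¹² W.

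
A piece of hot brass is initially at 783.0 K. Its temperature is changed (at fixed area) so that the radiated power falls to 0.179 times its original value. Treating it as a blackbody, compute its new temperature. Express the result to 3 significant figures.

T₂ ≈ 509 K

P ∝ T⁴, so T₂/T₁ = (P₂/P₁)^(1/4) = (0.179)^(1/4) = 0.650449.
T₂ = 783.0 × 0.650449 = 509 K.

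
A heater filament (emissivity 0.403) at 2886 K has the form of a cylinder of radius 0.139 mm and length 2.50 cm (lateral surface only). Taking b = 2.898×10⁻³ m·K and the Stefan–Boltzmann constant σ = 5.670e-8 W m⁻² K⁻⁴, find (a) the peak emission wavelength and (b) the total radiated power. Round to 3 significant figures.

(a) λ_max = b/T = 2.898×10⁻³/2886 = 1.004×10⁻⁶ m = 1.00×10³ nm.
Lateral area A = 2πrL = 2π×1.39×10⁻⁴×0.0250 = 2.18341×10⁻⁵ m².
(b) P = εσAT⁴ = 0.403×5.670×10⁻⁸×2.18341×10⁻⁵×(2886)⁴ = 34.6 W.

λ_max ≈ 1.00×10³ nm; P ≈ 34.6 W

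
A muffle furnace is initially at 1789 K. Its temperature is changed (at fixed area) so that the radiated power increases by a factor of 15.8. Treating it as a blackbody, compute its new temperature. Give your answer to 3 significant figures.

T₂ ≈ 3.57×10³ K

P ∝ T⁴, so T₂/T₁ = (P₂/P₁)^(1/4) = (15.8)^(1/4) = 1.99372.
T₂ = 1789 × 1.99372 = 3.57×10³ K.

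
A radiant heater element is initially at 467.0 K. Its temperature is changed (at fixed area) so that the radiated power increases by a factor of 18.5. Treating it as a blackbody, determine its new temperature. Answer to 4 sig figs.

P ∝ T⁴, so T₂/T₁ = (P₂/P₁)^(1/4) = (18.5)^(1/4) = 2.07392.
T₂ = 467.0 × 2.07392 = 968.5 K.

T₂ ≈ 968.5 K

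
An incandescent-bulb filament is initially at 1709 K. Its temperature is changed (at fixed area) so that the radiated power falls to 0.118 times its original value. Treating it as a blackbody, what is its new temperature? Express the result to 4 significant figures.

T₂ ≈ 1002 K

P ∝ T⁴, so T₂/T₁ = (P₂/P₁)^(1/4) = (0.118)^(1/4) = 0.586098.
T₂ = 1709 × 0.586098 = 1002 K.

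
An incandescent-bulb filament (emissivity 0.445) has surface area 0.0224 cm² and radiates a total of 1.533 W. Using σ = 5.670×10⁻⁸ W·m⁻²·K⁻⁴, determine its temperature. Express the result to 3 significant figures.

Area A = 0.0224 cm² = 2.24×10⁻⁶ m².
P = εσAT⁴ ⇒ T = (P/(εσA))^(1/4) = (1.533/(0.445×5.670×10⁻⁸×2.24×10⁻⁶))^(1/4) = 2.28×10³ K.

T ≈ 2.28×10³ K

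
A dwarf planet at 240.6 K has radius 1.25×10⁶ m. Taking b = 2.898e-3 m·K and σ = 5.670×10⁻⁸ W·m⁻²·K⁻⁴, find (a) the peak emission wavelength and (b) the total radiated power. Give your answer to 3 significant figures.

λ_max ≈ 12.0 μm; P ≈ 3.73×10¹⁵ W

(a) λ_max = b/T = 2.898×10⁻³/240.6 = 1.204×10⁻⁵ m = 12.0 μm.
Surface area A = 4πR² = 4π(1.25×10⁶ m)² = 1.96350×10¹³ m².
(b) P = σAT⁴ = 5.670×10⁻⁸×1.96350×10¹³×(240.6)⁴ = 3.73×10¹⁵ W.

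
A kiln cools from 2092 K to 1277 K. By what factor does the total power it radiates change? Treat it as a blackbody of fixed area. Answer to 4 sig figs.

P ∝ T⁴, so P₂/P₁ = (T₂/T₁)⁴ = (1277/2092)⁴ = (0.610421)⁴ = 0.1388.

P₂/P₁ ≈ 0.1388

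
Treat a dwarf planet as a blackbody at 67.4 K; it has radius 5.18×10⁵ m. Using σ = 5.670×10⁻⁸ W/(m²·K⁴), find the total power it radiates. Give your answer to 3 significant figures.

Surface area A = 4πR² = 4π(5.18×10⁵ m)² = 3.37186×10¹² m².
P = σAT⁴ = 5.670×10⁻⁸ × 3.37186×10¹² × (67.4)⁴ = 3.95×10¹² W.

P ≈ 3.95×10¹² W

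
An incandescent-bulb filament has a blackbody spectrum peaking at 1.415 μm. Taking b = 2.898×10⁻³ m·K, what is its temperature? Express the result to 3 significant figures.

T ≈ 2.05×10³ K

Wien's law gives T = b/λ_max = (2.898×10⁻³ m·K)/(1.415×10⁻⁶ m) = 2.05×10³ K.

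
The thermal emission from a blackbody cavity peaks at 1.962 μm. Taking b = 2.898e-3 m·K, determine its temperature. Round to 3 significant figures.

Wien's law gives T = b/λ_max = (2.898×10⁻³ m·K)/(1.962×10⁻⁶ m) = 1.48×10³ K.

T ≈ 1.48×10³ K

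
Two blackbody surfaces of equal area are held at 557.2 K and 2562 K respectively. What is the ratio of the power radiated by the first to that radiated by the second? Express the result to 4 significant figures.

P₁/P₂ ≈ 2.237×10⁻³

With equal areas, P₁/P₂ = (T₁/T₂)⁴ = (557.2/2562)⁴ = 2.237×10⁻³.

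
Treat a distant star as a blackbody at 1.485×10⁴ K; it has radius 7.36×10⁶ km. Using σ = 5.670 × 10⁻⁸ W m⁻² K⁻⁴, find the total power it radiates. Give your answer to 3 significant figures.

P ≈ 1.88×10³⁰ W

Surface area A = 4πR² = 4π(7.36×10⁹ m)² = 6.80715×10²⁰ m².
P = σAT⁴ = 5.670×10⁻⁸ × 6.80715×10²⁰ × (1.485×10⁴)⁴ = 1.88×10³⁰ W.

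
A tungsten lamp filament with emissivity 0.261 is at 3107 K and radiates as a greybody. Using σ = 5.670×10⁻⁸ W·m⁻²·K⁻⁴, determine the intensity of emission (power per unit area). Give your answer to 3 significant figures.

I ≈ 1.38×10⁶ W/m²

Stefan–Boltzmann: I = εσT⁴ = 0.261 × 5.670×10⁻⁸ × (3107)⁴ = 1.38×10⁶ W/m².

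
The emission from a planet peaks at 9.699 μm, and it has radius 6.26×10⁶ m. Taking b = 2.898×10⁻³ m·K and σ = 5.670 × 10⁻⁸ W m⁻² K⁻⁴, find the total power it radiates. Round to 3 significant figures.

Wien's law: T = b/λ_max = 2.898×10⁻³/9.699×10⁻⁶ = 298.794 K.
Surface area A = 4πR² = 4π(6.26×10⁶ m)² = 4.92446×10¹⁴ m².
Then P = σAT⁴ = 5.670×10⁻⁸×4.92446×10¹⁴×(298.794)⁴ = 2.23×10¹⁷ W.

P ≈ 2.23×10¹⁷ W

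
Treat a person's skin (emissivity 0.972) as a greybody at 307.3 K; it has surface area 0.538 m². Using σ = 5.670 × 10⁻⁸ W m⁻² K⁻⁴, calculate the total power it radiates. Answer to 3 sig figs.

P ≈ 264 W

Area A = 0.538 m².
P = εσAT⁴ = 0.972 × 5.670×10⁻⁸ × 0.538 × (307.3)⁴ = 264 W.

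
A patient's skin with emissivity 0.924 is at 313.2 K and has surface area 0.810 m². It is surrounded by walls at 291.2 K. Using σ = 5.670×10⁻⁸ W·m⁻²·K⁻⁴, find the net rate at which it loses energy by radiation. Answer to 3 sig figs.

Area A = 0.810 m².
Net radiated power P_net = εσA(T⁴ − T₀⁴) = 0.924×5.670×10⁻⁸×0.810×(313.2⁴ − 291.2⁴).
T⁴ − T₀⁴ = 9.62248×10⁹ − 7.19061×10⁹ = 2.43187×10⁹ K⁴, so P_net = 103 W.

Net loss ≈ 103 W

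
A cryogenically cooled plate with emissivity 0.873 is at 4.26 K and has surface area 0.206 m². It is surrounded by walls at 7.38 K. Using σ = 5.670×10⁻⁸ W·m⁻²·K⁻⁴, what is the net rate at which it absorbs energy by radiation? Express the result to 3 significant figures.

Net gain ≈ 2.69×10⁻⁵ W

Area A = 0.206 m².
Net radiated power P_net = εσA(T⁴ − T₀⁴) = 0.873×5.670×10⁻⁸×0.206×(4.26⁴ − 7.38⁴).
T⁴ − T₀⁴ = 329.335 − 2966.37 = -2637.03 K⁴, so P_net = -2.69×10⁻⁵ W — negative, meaning a net gain of 2.69×10⁻⁵ W.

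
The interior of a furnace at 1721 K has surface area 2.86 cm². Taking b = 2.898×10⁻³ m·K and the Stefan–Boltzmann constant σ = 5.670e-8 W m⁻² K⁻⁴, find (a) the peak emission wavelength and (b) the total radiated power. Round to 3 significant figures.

(a) λ_max = b/T = 2.898×10⁻³/1721 = 1.684×10⁻⁶ m = 1.68×10³ nm.
Area A = 2.86 cm² = 2.86×10⁻⁴ m².
(b) P = σAT⁴ = 5.670×10⁻⁸×2.86×10⁻⁴×(1721)⁴ = 142 W.

λ_max ≈ 1.68×10³ nm; P ≈ 142 W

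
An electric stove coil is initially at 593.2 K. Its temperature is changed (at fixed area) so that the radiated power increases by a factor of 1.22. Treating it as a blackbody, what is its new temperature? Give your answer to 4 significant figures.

T₂ ≈ 623.4 K

P ∝ T⁴, so T₂/T₁ = (P₂/P₁)^(1/4) = (1.22)^(1/4) = 1.05097.
T₂ = 593.2 × 1.05097 = 623.4 K.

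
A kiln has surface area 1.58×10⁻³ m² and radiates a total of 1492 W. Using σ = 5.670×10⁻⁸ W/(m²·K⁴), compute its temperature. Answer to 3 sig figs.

T ≈ 2.02×10³ K

Area A = 1.58×10⁻³ m².
P = σAT⁴ ⇒ T = (P/(σA))^(1/4) = (1492/(5.670×10⁻⁸×1.58×10⁻³))^(1/4) = 2.02×10³ K.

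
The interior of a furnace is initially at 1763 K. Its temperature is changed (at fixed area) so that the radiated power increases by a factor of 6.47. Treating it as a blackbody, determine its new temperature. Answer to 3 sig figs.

T₂ ≈ 2.81×10³ K

P ∝ T⁴, so T₂/T₁ = (P₂/P₁)^(1/4) = (6.47)^(1/4) = 1.59487.
T₂ = 1763 × 1.59487 = 2.81×10³ K.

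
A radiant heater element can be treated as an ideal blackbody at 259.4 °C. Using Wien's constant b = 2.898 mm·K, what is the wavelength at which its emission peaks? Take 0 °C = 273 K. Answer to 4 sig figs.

T = 259.4 °C + 273 = 532.4 K.
Wien's displacement law: λ_max = b/T = (2.898×10⁻³ m·K)/(532.4 K) = 5.4433×10⁻⁶ m.
That is 5.443 μm, in the infrared range.

λ_max ≈ 5.443 μm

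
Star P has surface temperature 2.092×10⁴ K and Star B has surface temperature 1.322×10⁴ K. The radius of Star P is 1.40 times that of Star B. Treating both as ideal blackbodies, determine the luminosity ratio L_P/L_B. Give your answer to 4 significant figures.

L ∝ R²T⁴, so L_P/L_B = (R_P/R_B)²(T_P/T_B)⁴ = (1.40)² × (2.092×10⁴/1.322×10⁴)⁴ = 1.96 × 6.27077 = 12.29.

L_P/L_B ≈ 12.29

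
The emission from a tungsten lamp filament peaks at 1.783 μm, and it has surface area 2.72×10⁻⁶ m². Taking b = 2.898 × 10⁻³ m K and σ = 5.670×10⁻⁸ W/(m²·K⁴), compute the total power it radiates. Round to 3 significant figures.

P ≈ 1.08 W

Wien's law: T = b/λ_max = 2.898×10⁻³/1.783×10⁻⁶ = 1625.35 K.
Area A = 2.72×10⁻⁶ m².
Then P = σAT⁴ = 5.670×10⁻⁸×2.72×10⁻⁶×(1625.35)⁴ = 1.08 W.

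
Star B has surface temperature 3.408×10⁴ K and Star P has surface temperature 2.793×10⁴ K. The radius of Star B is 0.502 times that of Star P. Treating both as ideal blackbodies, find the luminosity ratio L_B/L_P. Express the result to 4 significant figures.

L_B/L_P ≈ 0.5586

L ∝ R²T⁴, so L_B/L_P = (R_B/R_P)²(T_B/T_P)⁴ = (0.502)² × (3.408×10⁴/2.793×10⁴)⁴ = 0.252004 × 2.21674 = 0.5586.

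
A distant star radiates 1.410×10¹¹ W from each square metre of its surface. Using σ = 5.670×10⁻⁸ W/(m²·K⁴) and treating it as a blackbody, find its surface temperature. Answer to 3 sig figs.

T ≈ 3.97×10⁴ K

I = σT⁴, so T = (I/σ)^(1/4) = (1.410×10¹¹/(5.670×10⁻⁸))^(1/4) = 3.97×10⁴ K.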